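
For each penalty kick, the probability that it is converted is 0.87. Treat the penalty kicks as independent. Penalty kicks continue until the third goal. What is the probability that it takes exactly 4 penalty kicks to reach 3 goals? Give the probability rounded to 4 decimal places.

0.2568

Y = trial on which the third success occurs; negative binomial, r=3, p=0.87.
P(Y=4) = C(3,2) · p^3 · (1−p)^1
= 3 · 0.6585 · 0.13 = 0.256816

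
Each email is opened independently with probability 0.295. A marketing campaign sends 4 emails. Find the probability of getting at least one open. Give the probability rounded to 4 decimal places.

0.7530

P(at least one) = 1 − P(none) = 1 − (1 − 0.295)^4
= 1 − 0.247034 = 0.752966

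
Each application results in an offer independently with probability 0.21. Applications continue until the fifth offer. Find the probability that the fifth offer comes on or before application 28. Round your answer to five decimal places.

0.72945

Finishing within 28 applications ⇔ at least 5 successes in the first 28. With X ~ Binomial(28, 0.21), P(Y ≤ 28) = 1 − P(X ≤ 4).
  k=0: C(28,0)·0.21^0·0.79^28 = 0.0013601
  k=1: C(28,1)·0.21^1·0.79^27 = 0.0101230
  k=2: C(28,2)·0.21^2·0.79^26 = 0.0363274
  k=3: C(28,3)·0.21^3·0.79^25 = 0.0836911
  k=4: C(28,4)·0.21^4·0.79^24 = 0.1390437
1 − 0.2705452 = 0.7294548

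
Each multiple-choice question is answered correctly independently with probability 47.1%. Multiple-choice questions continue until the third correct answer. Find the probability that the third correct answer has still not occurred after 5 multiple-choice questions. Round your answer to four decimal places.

Needing more than 5 multiple-choice questions ⇔ fewer than 3 successes in the first 5. With X ~ Binomial(5, 0.471), P(Y > 5) = P(X ≤ 2).
  k=0: C(5,0)·0.471^0·0.529^5 = 0.041427
  k=1: C(5,1)·0.471^1·0.529^4 = 0.184422
  k=2: C(5,2)·0.471^2·0.529^3 = 0.328404
P(X ≤ 2) = 0.554253

0.5543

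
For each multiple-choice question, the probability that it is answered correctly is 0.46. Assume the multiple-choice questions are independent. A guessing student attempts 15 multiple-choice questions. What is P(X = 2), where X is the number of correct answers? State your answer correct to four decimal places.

X ~ Binomial(n=15, p=0.46).
P(X=2) = C(15,2) · p^2 · (1−p)^13
= 105 · 0.2116 · 0.00033199 = 0.007376

0.0074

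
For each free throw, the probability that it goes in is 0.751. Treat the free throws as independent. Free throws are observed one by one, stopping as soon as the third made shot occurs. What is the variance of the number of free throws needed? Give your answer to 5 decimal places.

Y = total free throws until the third success; negative binomial with r=3, p=0.751.
Var(Y) = r(1−p)/p² = 3·0.249 / 0.751² = 1.3244657

1.32447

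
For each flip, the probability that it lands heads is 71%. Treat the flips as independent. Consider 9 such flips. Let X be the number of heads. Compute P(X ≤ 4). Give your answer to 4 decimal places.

0.0870

X ~ Binomial(9, 0.71); P(X ≤ 4) = Σ C(9,k) p^k (1−p)^(9−k) over k:
  k=0: C(9,0)·0.71^0·0.29^9 = 0.000015
  k=1: C(9,1)·0.71^1·0.29^8 = 0.000320
  k=2: C(9,2)·0.71^2·0.29^7 = 0.003130
  k=3: C(9,3)·0.71^3·0.29^6 = 0.017883
  k=4: C(9,4)·0.71^4·0.29^5 = 0.065674
Total = 0.087022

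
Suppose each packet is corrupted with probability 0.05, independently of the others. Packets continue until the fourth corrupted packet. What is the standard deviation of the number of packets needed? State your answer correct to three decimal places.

Y = total packets until the fourth success; negative binomial with r=4, p=0.05.
SD(Y) = √[r(1−p)/p²] = √(1520.00000) = 38.98718

38.987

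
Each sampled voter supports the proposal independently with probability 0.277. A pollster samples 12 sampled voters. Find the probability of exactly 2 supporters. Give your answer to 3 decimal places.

X ~ Binomial(n=12, p=0.277).
P(X=2) = C(12,2) · p^2 · (1−p)^10
= 66 · 0.076729 · 0.039029 = 0.19765

0.198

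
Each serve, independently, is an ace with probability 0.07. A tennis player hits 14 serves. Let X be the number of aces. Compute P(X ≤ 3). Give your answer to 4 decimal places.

X ~ Binomial(14, 0.07); P(X ≤ 3) = Σ C(14,k) p^k (1−p)^(14−k) over k:
  k=0: C(14,0)·0.07^0·0.93^14 = 0.362044
  k=1: C(14,1)·0.07^1·0.93^13 = 0.381509
  k=2: C(14,2)·0.07^2·0.93^12 = 0.186652
  k=3: C(14,3)·0.07^3·0.93^11 = 0.056196
Total = 0.986401

0.9864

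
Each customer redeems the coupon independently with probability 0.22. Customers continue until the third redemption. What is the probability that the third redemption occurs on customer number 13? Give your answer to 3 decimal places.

0.059

Y = trial on which the third success occurs; negative binomial, r=3, p=0.22.
P(Y=13) = C(12,2) · p^3 · (1−p)^10
= 66 · 0.010648 · 0.083358 = 0.05858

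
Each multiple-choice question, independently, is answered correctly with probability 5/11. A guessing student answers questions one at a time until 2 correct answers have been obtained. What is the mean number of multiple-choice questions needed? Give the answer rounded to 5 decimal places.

Y = total multiple-choice questions until the second success; negative binomial with r=2, p=0.454545.
E[Y] = r / p = 2 / 0.454545 = 4.4000000

4.40000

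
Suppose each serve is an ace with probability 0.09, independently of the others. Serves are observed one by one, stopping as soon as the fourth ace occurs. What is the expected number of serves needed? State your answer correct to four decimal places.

Y = total serves until the fourth success; negative binomial with r=4, p=0.09.
E[Y] = r / p = 4 / 0.09 = 44.444444

44.4444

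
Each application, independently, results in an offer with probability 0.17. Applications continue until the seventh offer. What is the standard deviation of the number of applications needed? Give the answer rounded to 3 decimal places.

14.179

Y = total applications until the seventh success; negative binomial with r=7, p=0.17.
SD(Y) = √[r(1−p)/p²] = √(201.03806) = 14.17879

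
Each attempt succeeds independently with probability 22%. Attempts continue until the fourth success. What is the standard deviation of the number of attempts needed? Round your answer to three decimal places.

8.029

Y = total attempts until the fourth success; negative binomial with r=4, p=0.22.
SD(Y) = √[r(1−p)/p²] = √(64.46281) = 8.02887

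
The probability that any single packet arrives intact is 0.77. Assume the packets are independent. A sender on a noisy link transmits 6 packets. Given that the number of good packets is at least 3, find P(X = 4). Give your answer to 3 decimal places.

0.287

X ~ Binomial(6, 0.77). Want P(X=4 | X≥3) = P(X=4) / P(X≥3).
P(X=4) = C(6,4)·0.77^4·0.23^2 = 0.27894
P(X≥3) = 1 − 0.00015 − 0.00297 − 0.02489 = 0.97199
Ratio = 0.27894 / 0.97199 = 0.28698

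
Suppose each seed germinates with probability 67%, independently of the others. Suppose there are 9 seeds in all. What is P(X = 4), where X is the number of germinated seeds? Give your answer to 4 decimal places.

0.0994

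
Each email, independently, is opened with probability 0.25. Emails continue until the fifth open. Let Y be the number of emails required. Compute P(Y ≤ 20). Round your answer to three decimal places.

0.585

Finishing within 20 emails ⇔ at least 5 successes in the first 20. With X ~ Binomial(20, 0.25), P(Y ≤ 20) = 1 − P(X ≤ 4).
  k=0: C(20,0)·0.25^0·0.75^20 = 0.00317
  k=1: C(20,1)·0.25^1·0.75^19 = 0.02114
  k=2: C(20,2)·0.25^2·0.75^18 = 0.06695
  k=3: C(20,3)·0.25^3·0.75^17 = 0.13390
  k=4: C(20,4)·0.25^4·0.75^16 = 0.18969
1 − 0.41484 = 0.58516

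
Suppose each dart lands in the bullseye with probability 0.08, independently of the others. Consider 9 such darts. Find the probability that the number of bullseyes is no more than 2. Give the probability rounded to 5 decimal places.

X ~ Binomial(9, 0.08); P(X ≤ 2) = Σ C(9,k) p^k (1−p)^(9−k) over k:
  k=0: C(9,0)·0.08^0·0.92^9 = 0.4721614
  k=1: C(9,1)·0.08^1·0.92^8 = 0.3695176
  k=2: C(9,2)·0.08^2·0.92^7 = 0.1285279
Total = 0.9702068

0.97021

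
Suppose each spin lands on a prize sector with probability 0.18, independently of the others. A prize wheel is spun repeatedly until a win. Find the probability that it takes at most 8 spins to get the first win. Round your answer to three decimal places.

Y = number of spins to the first success; geometric, p = 0.18.
P(Y ≤ 8) = 1 − (1−p)^8 = 1 − 0.20441 = 0.79559

0.796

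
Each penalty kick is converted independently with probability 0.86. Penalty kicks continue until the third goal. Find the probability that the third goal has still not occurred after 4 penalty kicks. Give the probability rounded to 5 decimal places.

0.09680

Needing more than 4 penalty kicks ⇔ fewer than 3 successes in the first 4. With X ~ Binomial(4, 0.86), P(Y > 4) = P(X ≤ 2).
  k=0: C(4,0)·0.86^0·0.14^4 = 0.0003842
  k=1: C(4,1)·0.86^1·0.14^3 = 0.0094394
  k=2: C(4,2)·0.86^2·0.14^2 = 0.0869770
P(X ≤ 2) = 0.0968005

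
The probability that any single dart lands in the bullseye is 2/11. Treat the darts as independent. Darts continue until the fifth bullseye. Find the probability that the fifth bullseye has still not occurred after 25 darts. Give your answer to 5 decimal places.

0.51324

Needing more than 25 darts ⇔ fewer than 5 successes in the first 25. With X ~ Binomial(25, 0.181818), P(Y > 25) = P(X ≤ 4).
  k=0: C(25,0)·0.181818^0·0.818182^25 = 0.0066259
  k=1: C(25,1)·0.181818^1·0.818182^24 = 0.0368106
  k=2: C(25,2)·0.181818^2·0.818182^23 = 0.0981616
  k=3: C(25,3)·0.181818^3·0.818182^22 = 0.1672384
  k=4: C(25,4)·0.181818^4·0.818182^21 = 0.2044024
P(X ≤ 4) = 0.5132390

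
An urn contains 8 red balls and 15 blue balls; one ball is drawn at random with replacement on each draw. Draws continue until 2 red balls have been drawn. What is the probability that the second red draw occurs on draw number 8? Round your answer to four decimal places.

Y = trial on which the second success occurs; negative binomial, r=2, p=0.347826.
P(Y=8) = C(7,1) · p^2 · (1−p)^6
= 7 · 0.12098 · 0.076945 = 0.065163

0.0652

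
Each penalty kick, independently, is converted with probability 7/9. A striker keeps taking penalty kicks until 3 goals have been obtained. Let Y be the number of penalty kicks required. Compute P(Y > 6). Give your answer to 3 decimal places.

0.025

Needing more than 6 penalty kicks ⇔ fewer than 3 successes in the first 6. With X ~ Binomial(6, 0.777778), P(Y > 6) = P(X ≤ 2).
  k=0: C(6,0)·0.777778^0·0.222222^6 = 0.00012
  k=1: C(6,1)·0.777778^1·0.222222^5 = 0.00253
  k=2: C(6,2)·0.777778^2·0.222222^4 = 0.02213
P(X ≤ 2) = 0.02478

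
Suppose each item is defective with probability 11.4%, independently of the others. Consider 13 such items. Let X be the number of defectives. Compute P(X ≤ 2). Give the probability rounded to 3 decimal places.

X ~ Binomial(13, 0.114); P(X ≤ 2) = Σ C(13,k) p^k (1−p)^(13−k) over k:
  k=0: C(13,0)·0.114^0·0.886^13 = 0.20732
  k=1: C(13,1)·0.114^1·0.886^12 = 0.34678
  k=2: C(13,2)·0.114^2·0.886^11 = 0.26772
Total = 0.82181

0.822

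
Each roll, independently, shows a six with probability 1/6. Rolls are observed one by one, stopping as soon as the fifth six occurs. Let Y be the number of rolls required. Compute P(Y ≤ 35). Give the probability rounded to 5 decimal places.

0.71568

Finishing within 35 rolls ⇔ at least 5 successes in the first 35. With X ~ Binomial(35, 0.166667), P(Y ≤ 35) = 1 − P(X ≤ 4).
  k=0: C(35,0)·0.166667^0·0.833333^35 = 0.0016930
  k=1: C(35,1)·0.166667^1·0.833333^34 = 0.0118510
  k=2: C(35,2)·0.166667^2·0.833333^33 = 0.0402933
  k=3: C(35,3)·0.166667^3·0.833333^32 = 0.0886454
  k=4: C(35,4)·0.166667^4·0.833333^31 = 0.1418326
1 − 0.2843153 = 0.7156847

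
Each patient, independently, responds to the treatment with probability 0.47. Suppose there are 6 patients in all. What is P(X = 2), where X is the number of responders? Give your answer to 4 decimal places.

0.2615

X ~ Binomial(n=6, p=0.47).
P(X=2) = C(6,2) · p^2 · (1−p)^4
= 15 · 0.2209 · 0.078905 = 0.261451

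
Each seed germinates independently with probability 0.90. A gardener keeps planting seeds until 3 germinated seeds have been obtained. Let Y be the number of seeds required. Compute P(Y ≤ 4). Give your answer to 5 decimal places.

0.94770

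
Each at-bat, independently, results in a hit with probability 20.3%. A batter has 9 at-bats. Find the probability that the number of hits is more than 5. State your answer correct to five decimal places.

X ~ Binomial(9, 0.203); P(X ≥ 6) = Σ C(9,k) p^k (1−p)^(9−k) over k:
  k=6: C(9,6)·0.203^6·0.797^3 = 0.0029760
  k=7: C(9,7)·0.203^7·0.797^2 = 0.0003249
  k=8: C(9,8)·0.203^8·0.797^1 = 0.0000207
  k=9: C(9,9)·0.203^9·0.797^0 = 0.0000006
Total = 0.0033221

0.00332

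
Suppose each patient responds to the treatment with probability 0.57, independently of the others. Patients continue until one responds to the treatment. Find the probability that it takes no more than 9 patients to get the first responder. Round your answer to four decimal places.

0.9995

Y = number of patients to the first success; geometric, p = 0.57.
P(Y ≤ 9) = 1 − (1−p)^9 = 1 − 0.000503 = 0.999497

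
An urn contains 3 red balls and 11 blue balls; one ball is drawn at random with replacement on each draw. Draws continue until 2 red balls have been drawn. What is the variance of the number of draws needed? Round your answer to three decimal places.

34.222

Y = total draws until the second success; negative binomial with r=2, p=0.214286.
Var(Y) = r(1−p)/p² = 2·0.785714 / 0.214286² = 34.22222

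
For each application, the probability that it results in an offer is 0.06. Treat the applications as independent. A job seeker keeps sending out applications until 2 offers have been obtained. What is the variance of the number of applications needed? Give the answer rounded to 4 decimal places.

522.2222

Y = total applications until the second success; negative binomial with r=2, p=0.06.
Var(Y) = r(1−p)/p² = 2·0.94 / 0.06² = 522.222222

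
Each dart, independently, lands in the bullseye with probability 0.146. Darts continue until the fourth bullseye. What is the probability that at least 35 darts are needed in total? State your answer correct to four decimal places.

Needing more than 34 darts ⇔ fewer than 4 successes in the first 34. With X ~ Binomial(34, 0.146), P(Y > 34) = P(X ≤ 3).
  k=0: C(34,0)·0.146^0·0.854^34 = 0.004673
  k=1: C(34,1)·0.146^1·0.854^33 = 0.027161
  k=2: C(34,2)·0.146^2·0.854^32 = 0.076616
  k=3: C(34,3)·0.146^3·0.854^31 = 0.139715
P(X ≤ 3) = 0.248165

0.2482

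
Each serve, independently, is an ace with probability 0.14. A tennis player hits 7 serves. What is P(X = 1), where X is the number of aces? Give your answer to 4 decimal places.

0.3965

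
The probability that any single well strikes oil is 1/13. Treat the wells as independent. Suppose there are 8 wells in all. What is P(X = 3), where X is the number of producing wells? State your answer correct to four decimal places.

0.0171

X ~ Binomial(n=8, p=0.076923).
P(X=3) = C(8,3) · p^3 · (1−p)^5
= 56 · 0.00045517 · 0.67018 = 0.017082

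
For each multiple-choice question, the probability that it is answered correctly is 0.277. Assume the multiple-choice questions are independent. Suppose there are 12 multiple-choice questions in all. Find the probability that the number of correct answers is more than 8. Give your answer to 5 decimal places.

X ~ Binomial(12, 0.277); P(X ≥ 9) = Σ C(12,k) p^k (1−p)^(12−k) over k:
  k=9: C(12,9)·0.277^9·0.723^3 = 0.0007983
  k=10: C(12,10)·0.277^10·0.723^2 = 0.0000918
  k=11: C(12,11)·0.277^11·0.723^1 = 0.0000064
  k=12: C(12,12)·0.277^12·0.723^0 = 0.0000002
Total = 0.0008966

0.00090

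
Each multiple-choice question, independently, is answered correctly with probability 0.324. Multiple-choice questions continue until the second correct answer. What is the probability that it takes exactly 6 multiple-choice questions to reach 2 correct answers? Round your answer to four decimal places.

Y = trial on which the second success occurs; negative binomial, r=2, p=0.324.
P(Y=6) = C(5,1) · p^2 · (1−p)^4
= 5 · 0.10498 · 0.20883 = 0.109609

0.1096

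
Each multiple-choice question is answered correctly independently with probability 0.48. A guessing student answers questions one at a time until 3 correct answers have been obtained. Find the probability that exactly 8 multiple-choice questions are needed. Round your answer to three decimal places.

Y = trial on which the third success occurs; negative binomial, r=3, p=0.48.
P(Y=8) = C(7,2) · p^3 · (1−p)^5
= 21 · 0.11059 · 0.03802 = 0.08830

0.088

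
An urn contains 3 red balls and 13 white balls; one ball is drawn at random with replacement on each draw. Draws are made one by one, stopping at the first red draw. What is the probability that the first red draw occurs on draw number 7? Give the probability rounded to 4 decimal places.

Geometric (trials to first success), p = 0.1875.
P(Y = 7) = (1−p)^6 · p = 0.2877 · 0.1875 = 0.053944

0.0539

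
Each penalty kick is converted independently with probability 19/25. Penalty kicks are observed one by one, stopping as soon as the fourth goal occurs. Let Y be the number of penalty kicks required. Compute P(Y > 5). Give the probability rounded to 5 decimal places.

Needing more than 5 penalty kicks ⇔ fewer than 4 successes in the first 5. With X ~ Binomial(5, 0.76), P(Y > 5) = P(X ≤ 3).
  k=0: C(5,0)·0.76^0·0.24^5 = 0.0007963
  k=1: C(5,1)·0.76^1·0.24^4 = 0.0126075
  k=2: C(5,2)·0.76^2·0.24^3 = 0.0798474
  k=3: C(5,3)·0.76^3·0.24^2 = 0.2528502
P(X ≤ 3) = 0.3461014

0.34610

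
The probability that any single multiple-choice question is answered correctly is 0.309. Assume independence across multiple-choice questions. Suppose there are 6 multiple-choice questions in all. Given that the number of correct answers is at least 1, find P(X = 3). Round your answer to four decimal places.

0.2185

X ~ Binomial(6, 0.309). Want P(X=3 | X≥1) = P(X=3) / P(X≥1).
P(X=3) = C(6,3)·0.309^3·0.691^3 = 0.194688
P(X≥1) = 1 − 0.108860 = 0.891140
Ratio = 0.194688 / 0.891140 = 0.218471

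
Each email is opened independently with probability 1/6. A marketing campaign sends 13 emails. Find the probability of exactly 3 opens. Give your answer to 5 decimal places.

0.21385

X ~ Binomial(n=13, p=0.166667).
P(X=3) = C(13,3) · p^3 · (1−p)^10
= 286 · 0.0046296 · 0.16151 = 0.2138454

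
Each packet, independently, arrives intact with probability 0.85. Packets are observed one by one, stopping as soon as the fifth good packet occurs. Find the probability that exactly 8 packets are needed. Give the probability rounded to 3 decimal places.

0.052

Y = trial on which the fifth success occurs; negative binomial, r=5, p=0.85.
P(Y=8) = C(7,4) · p^5 · (1−p)^3
= 35 · 0.44371 · 0.003375 = 0.05241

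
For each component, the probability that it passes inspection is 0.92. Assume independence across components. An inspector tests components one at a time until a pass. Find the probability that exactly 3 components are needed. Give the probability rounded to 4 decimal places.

Geometric (trials to first success), p = 0.92.
P(Y = 3) = (1−p)^2 · p = 0.0064 · 0.92 = 0.005888

0.0059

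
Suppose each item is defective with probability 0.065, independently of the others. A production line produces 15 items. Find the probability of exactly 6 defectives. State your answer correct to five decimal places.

0.00021

X ~ Binomial(n=15, p=0.065).
P(X=6) = C(15,6) · p^6 · (1−p)^9
= 5005 · 7.5419e-08 · 0.54614 = 0.0002062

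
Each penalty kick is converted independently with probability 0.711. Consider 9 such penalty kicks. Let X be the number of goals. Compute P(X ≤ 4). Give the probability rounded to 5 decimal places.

0.08589

X ~ Binomial(9, 0.711); P(X ≤ 4) = Σ C(9,k) p^k (1−p)^(9−k) over k:
  k=0: C(9,0)·0.711^0·0.289^9 = 0.0000141
  k=1: C(9,1)·0.711^1·0.289^8 = 0.0003114
  k=2: C(9,2)·0.711^2·0.289^7 = 0.0030643
  k=3: C(9,3)·0.711^3·0.289^6 = 0.0175904
  k=4: C(9,4)·0.711^4·0.289^5 = 0.0649140
Total = 0.0858941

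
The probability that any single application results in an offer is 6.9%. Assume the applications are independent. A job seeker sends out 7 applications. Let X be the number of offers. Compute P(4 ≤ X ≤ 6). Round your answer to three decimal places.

X ~ Binomial(7, 0.069); P(4 ≤ X ≤ 6) = Σ C(7,k) p^k (1−p)^(7−k) over k:
  k=4: C(7,4)·0.069^4·0.931^3 = 0.00064
  k=5: C(7,5)·0.069^5·0.931^2 = 0.00003
  k=6: C(7,6)·0.069^6·0.931^1 = 0.00000
Total = 0.00067

0.001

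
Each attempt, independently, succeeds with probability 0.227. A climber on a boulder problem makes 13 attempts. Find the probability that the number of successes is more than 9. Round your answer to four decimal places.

0.0001

X ~ Binomial(13, 0.227); P(X ≥ 10) = Σ C(13,k) p^k (1−p)^(13−k) over k:
  k=10: C(13,10)·0.227^10·0.773^3 = 0.000048
  k=11: C(13,11)·0.227^11·0.773^2 = 0.000004
  k=12: C(13,12)·0.227^12·0.773^1 = 0.000000
  k=13: C(13,13)·0.227^13·0.773^0 = 0.000000
Total = 0.000052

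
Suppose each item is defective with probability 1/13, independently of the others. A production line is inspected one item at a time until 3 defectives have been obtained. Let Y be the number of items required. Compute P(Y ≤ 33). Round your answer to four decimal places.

0.4715

Finishing within 33 items ⇔ at least 3 successes in the first 33. With X ~ Binomial(33, 0.076923), P(Y ≤ 33) = 1 − P(X ≤ 2).
  k=0: C(33,0)·0.076923^0·0.923077^33 = 0.071261
  k=1: C(33,1)·0.076923^1·0.923077^32 = 0.195967
  k=2: C(33,2)·0.076923^2·0.923077^31 = 0.261289
1 − 0.528517 = 0.471483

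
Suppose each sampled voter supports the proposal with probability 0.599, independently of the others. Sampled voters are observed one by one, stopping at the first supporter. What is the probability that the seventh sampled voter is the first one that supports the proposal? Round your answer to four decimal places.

Geometric (trials to first success), p = 0.599.
P(Y = 7) = (1−p)^6 · p = 0.0041578 · 0.599 = 0.002491

0.0025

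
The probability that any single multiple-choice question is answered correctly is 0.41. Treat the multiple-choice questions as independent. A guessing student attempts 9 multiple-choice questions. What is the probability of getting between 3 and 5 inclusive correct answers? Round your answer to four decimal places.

X ~ Binomial(9, 0.41); P(3 ≤ X ≤ 5) = Σ C(9,k) p^k (1−p)^(9−k) over k:
  k=3: C(9,3)·0.41^3·0.59^6 = 0.244198
  k=4: C(9,4)·0.41^4·0.59^5 = 0.254546
  k=5: C(9,5)·0.41^5·0.59^4 = 0.176888
Total = 0.675632

0.6756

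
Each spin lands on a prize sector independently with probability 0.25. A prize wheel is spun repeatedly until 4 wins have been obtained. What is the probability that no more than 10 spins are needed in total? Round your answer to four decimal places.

Finishing within 10 spins ⇔ at least 4 successes in the first 10. With X ~ Binomial(10, 0.25), P(Y ≤ 10) = 1 − P(X ≤ 3).
  k=0: C(10,0)·0.25^0·0.75^10 = 0.056314
  k=1: C(10,1)·0.25^1·0.75^9 = 0.187712
  k=2: C(10,2)·0.25^2·0.75^8 = 0.281568
  k=3: C(10,3)·0.25^3·0.75^7 = 0.250282
1 − 0.775875 = 0.224125

0.2241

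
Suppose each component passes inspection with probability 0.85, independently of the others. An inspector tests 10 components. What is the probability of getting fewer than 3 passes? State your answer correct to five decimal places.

X ~ Binomial(10, 0.85); P(X ≤ 2) = Σ C(10,k) p^k (1−p)^(10−k) over k:
  k=0: C(10,0)·0.85^0·0.15^10 = 0.0000000
  k=1: C(10,1)·0.85^1·0.15^9 = 0.0000003
  k=2: C(10,2)·0.85^2·0.15^8 = 0.0000083
Total = 0.0000087

0.00001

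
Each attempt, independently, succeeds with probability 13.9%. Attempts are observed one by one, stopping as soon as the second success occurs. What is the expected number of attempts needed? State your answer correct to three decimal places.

Y = total attempts until the second success; negative binomial with r=2, p=0.139.
E[Y] = r / p = 2 / 0.139 = 14.38849

14.388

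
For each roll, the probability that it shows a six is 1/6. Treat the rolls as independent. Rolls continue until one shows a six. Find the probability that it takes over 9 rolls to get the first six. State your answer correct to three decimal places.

Y = number of rolls to the first success; geometric, p = 0.166667.
P(Y > 9) = P(first 9 all fail) = (1−p)^9 = 0.19381

0.194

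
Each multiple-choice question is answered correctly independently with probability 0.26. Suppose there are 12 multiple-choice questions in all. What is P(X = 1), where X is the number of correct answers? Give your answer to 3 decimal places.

0.114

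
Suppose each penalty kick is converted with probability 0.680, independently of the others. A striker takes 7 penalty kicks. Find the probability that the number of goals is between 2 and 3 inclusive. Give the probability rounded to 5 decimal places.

X ~ Binomial(7, 0.68); P(2 ≤ X ≤ 3) = Σ C(7,k) p^k (1−p)^(7−k) over k:
  k=2: C(7,2)·0.68^2·0.32^5 = 0.0325827
  k=3: C(7,3)·0.68^3·0.32^4 = 0.1153970
Total = 0.1479797

0.14798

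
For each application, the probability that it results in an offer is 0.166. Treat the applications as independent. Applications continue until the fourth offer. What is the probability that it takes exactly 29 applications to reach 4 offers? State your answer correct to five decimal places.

0.02660

Y = trial on which the fourth success occurs; negative binomial, r=4, p=0.166.
P(Y=29) = C(28,3) · p^4 · (1−p)^25
= 3276 · 0.00075933 · 0.010694 = 0.0266028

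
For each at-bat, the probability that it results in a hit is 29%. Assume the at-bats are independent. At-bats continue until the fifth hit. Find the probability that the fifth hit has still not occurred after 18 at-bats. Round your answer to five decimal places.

Needing more than 18 at-bats ⇔ fewer than 5 successes in the first 18. With X ~ Binomial(18, 0.29), P(Y > 18) = P(X ≤ 4).
  k=0: C(18,0)·0.29^0·0.71^18 = 0.0021021
  k=1: C(18,1)·0.29^1·0.71^17 = 0.0154548
  k=2: C(18,2)·0.29^2·0.71^16 = 0.0536563
  k=3: C(18,3)·0.29^3·0.71^15 = 0.1168852
  k=4: C(18,4)·0.29^4·0.71^14 = 0.1790319
P(X ≤ 4) = 0.3671302

0.36713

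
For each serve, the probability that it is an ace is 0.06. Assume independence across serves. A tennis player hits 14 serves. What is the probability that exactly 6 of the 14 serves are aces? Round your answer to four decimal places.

X ~ Binomial(n=14, p=0.06).
P(X=6) = C(14,6) · p^6 · (1−p)^8
= 3003 · 4.6656e-08 · 0.60957 = 0.000085

0.0001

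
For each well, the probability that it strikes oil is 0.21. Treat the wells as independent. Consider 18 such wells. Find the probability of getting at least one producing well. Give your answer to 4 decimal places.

P(at least one) = 1 − P(none) = 1 − (1 − 0.21)^18
= 1 − 0.014364 = 0.985636

0.9856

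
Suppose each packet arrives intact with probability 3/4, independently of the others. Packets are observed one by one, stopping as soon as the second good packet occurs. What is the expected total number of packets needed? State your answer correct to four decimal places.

2.6667

Y = total packets until the second success; negative binomial with r=2, p=0.75.
E[Y] = r / p = 2 / 0.75 = 2.666667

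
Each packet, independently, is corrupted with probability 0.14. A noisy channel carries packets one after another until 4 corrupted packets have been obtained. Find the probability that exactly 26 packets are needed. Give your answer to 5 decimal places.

Y = trial on which the fourth success occurs; negative binomial, r=4, p=0.14.
P(Y=26) = C(25,3) · p^4 · (1−p)^22
= 2300 · 0.00038416 · 0.036221 = 0.0320041

0.03200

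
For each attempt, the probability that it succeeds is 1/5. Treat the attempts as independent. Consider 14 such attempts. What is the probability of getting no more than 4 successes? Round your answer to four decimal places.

0.8702

X ~ Binomial(14, 0.20); P(X ≤ 4) = Σ C(14,k) p^k (1−p)^(14−k) over k:
  k=0: C(14,0)·0.20^0·0.80^14 = 0.043980
  k=1: C(14,1)·0.20^1·0.80^13 = 0.153932
  k=2: C(14,2)·0.20^2·0.80^12 = 0.250139
  k=3: C(14,3)·0.20^3·0.80^11 = 0.250139
  k=4: C(14,4)·0.20^4·0.80^10 = 0.171970
Total = 0.870160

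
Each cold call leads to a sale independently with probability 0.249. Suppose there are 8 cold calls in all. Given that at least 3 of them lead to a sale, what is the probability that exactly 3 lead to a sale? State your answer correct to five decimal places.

X ~ Binomial(8, 0.249). Want P(X=3 | X≥3) = P(X=3) / P(X≥3).
P(X=3) = C(8,3)·0.249^3·0.751^5 = 0.2065312
P(X≥3) = 1 − 0.1011858 − 0.2683916 − 0.3114557 = 0.3189669
Ratio = 0.2065312 / 0.3189669 = 0.6475006

0.64750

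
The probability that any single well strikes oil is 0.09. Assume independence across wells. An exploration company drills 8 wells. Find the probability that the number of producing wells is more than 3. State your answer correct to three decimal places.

X ~ Binomial(8, 0.09); P(X ≥ 4) = Σ C(8,k) p^k (1−p)^(8−k) over k:
  k=4: C(8,4)·0.09^4·0.91^4 = 0.00315
  k=5: C(8,5)·0.09^5·0.91^3 = 0.00025
  k=6: C(8,6)·0.09^6·0.91^2 = 0.00001
  k=7: C(8,7)·0.09^7·0.91^1 = 0.00000
  k=8: C(8,8)·0.09^8·0.91^0 = 0.00000
Total = 0.00341

0.003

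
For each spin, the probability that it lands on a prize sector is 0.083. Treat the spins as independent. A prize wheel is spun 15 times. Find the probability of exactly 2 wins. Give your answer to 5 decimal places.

0.23450

X ~ Binomial(n=15, p=0.083).
P(X=2) = C(15,2) · p^2 · (1−p)^13
= 105 · 0.006889 · 0.32419 = 0.2345022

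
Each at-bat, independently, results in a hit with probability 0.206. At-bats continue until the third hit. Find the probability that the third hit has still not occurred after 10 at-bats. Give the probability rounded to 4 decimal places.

0.6596

Needing more than 10 at-bats ⇔ fewer than 3 successes in the first 10. With X ~ Binomial(10, 0.206), P(Y > 10) = P(X ≤ 2).
  k=0: C(10,0)·0.206^0·0.794^10 = 0.099588
  k=1: C(10,1)·0.206^1·0.794^9 = 0.258376
  k=2: C(10,2)·0.206^2·0.794^8 = 0.301655
P(X ≤ 2) = 0.659619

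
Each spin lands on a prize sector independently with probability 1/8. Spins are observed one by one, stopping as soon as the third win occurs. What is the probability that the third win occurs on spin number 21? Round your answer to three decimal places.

Y = trial on which the third success occurs; negative binomial, r=3, p=0.125.
P(Y=21) = C(20,2) · p^3 · (1−p)^18
= 190 · 0.0019531 · 0.090395 = 0.03355

0.034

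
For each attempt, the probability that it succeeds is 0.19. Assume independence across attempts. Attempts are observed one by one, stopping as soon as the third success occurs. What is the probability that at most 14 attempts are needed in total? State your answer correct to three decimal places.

Finishing within 14 attempts ⇔ at least 3 successes in the first 14. With X ~ Binomial(14, 0.19), P(Y ≤ 14) = 1 − P(X ≤ 2).
  k=0: C(14,0)·0.19^0·0.81^14 = 0.05233
  k=1: C(14,1)·0.19^1·0.81^13 = 0.17186
  k=2: C(14,2)·0.19^2·0.81^12 = 0.26204
1 − 0.48624 = 0.51376

0.514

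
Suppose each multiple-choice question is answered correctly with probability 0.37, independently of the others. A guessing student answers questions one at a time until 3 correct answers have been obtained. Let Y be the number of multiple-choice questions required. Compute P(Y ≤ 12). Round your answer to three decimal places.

Finishing within 12 multiple-choice questions ⇔ at least 3 successes in the first 12. With X ~ Binomial(12, 0.37), P(Y ≤ 12) = 1 − P(X ≤ 2).
  k=0: C(12,0)·0.37^0·0.63^12 = 0.00391
  k=1: C(12,1)·0.37^1·0.63^11 = 0.02755
  k=2: C(12,2)·0.37^2·0.63^10 = 0.08899
1 − 0.12045 = 0.87955

0.880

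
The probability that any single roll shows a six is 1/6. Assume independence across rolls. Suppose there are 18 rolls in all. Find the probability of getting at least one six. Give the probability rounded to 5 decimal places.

0.96244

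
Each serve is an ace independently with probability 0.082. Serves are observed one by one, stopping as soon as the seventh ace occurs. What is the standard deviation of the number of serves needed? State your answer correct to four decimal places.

30.9141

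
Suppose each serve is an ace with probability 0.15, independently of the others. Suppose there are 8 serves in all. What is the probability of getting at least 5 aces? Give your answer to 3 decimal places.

X ~ Binomial(8, 0.15); P(X ≥ 5) = Σ C(8,k) p^k (1−p)^(8−k) over k:
  k=5: C(8,5)·0.15^5·0.85^3 = 0.00261
  k=6: C(8,6)·0.15^6·0.85^2 = 0.00023
  k=7: C(8,7)·0.15^7·0.85^1 = 0.00001
  k=8: C(8,8)·0.15^8·0.85^0 = 0.00000
Total = 0.00285

0.003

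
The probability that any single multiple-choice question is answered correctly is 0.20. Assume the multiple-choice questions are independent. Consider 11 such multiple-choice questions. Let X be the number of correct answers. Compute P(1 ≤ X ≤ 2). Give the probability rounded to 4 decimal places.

X ~ Binomial(11, 0.20); P(1 ≤ X ≤ 2) = Σ C(11,k) p^k (1−p)^(11−k) over k:
  k=1: C(11,1)·0.20^1·0.80^10 = 0.236223
  k=2: C(11,2)·0.20^2·0.80^9 = 0.295279
Total = 0.531502

0.5315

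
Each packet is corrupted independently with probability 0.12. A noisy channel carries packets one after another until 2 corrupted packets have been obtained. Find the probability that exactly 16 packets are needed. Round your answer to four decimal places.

0.0361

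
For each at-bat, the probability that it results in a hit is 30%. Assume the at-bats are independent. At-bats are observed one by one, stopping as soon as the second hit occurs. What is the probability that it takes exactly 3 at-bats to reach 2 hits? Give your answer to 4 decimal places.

0.1260

Y = trial on which the second success occurs; negative binomial, r=2, p=0.30.
P(Y=3) = C(2,1) · p^2 · (1−p)^1
= 2 · 0.09 · 0.7 = 0.126000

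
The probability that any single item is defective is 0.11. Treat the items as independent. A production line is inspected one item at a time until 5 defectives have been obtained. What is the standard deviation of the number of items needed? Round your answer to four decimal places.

Y = total items until the fifth success; negative binomial with r=5, p=0.11.
SD(Y) = √[r(1−p)/p²] = √(367.768595) = 19.177294

19.1773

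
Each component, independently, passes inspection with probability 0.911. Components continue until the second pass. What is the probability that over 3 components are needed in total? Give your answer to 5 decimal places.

0.02235

Needing more than 3 components ⇔ fewer than 2 successes in the first 3. With X ~ Binomial(3, 0.911), P(Y > 3) = P(X ≤ 1).
  k=0: C(3,0)·0.911^0·0.089^3 = 0.0007050
  k=1: C(3,1)·0.911^1·0.089^2 = 0.0216481
P(X ≤ 1) = 0.0223531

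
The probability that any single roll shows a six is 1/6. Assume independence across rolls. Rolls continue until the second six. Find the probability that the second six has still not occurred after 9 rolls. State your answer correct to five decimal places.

Needing more than 9 rolls ⇔ fewer than 2 successes in the first 9. With X ~ Binomial(9, 0.166667), P(Y > 9) = P(X ≤ 1).
  k=0: C(9,0)·0.166667^0·0.833333^9 = 0.1938067
  k=1: C(9,1)·0.166667^1·0.833333^8 = 0.3488521
P(X ≤ 1) = 0.5426588

0.54266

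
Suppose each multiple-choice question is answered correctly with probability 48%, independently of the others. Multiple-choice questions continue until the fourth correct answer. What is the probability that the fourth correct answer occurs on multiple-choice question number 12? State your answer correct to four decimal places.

0.0468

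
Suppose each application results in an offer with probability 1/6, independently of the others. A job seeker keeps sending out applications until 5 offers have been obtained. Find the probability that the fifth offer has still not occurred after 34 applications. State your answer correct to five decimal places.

Needing more than 34 applications ⇔ fewer than 5 successes in the first 34. With X ~ Binomial(34, 0.166667), P(Y > 34) = P(X ≤ 4).
  k=0: C(34,0)·0.166667^0·0.833333^34 = 0.0020316
  k=1: C(34,1)·0.166667^1·0.833333^33 = 0.0138149
  k=2: C(34,2)·0.166667^2·0.833333^32 = 0.0455890
  k=3: C(34,3)·0.166667^3·0.833333^31 = 0.0972566
  k=4: C(34,4)·0.166667^4·0.833333^30 = 0.1507478
P(X ≤ 4) = 0.3094399

0.30944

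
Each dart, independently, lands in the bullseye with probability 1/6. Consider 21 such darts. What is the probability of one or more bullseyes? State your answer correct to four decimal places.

0.9783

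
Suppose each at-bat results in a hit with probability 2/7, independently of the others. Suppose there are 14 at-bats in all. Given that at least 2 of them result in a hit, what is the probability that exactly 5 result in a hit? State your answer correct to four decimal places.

0.1961

X ~ Binomial(14, 0.285714). Want P(X=5 | X≥2) = P(X=5) / P(X≥2).
P(X=5) = C(14,5)·0.285714^5·0.714286^9 = 0.184489
P(X≥2) = 1 − 0.008999 − 0.050396 = 0.940605
Ratio = 0.184489 / 0.940605 = 0.196139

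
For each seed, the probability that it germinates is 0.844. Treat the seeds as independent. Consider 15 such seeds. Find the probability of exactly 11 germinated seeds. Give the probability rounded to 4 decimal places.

0.1251

X ~ Binomial(n=15, p=0.844).
P(X=11) = C(15,11) · p^11 · (1−p)^4
= 1365 · 0.1548 · 0.00059224 = 0.125141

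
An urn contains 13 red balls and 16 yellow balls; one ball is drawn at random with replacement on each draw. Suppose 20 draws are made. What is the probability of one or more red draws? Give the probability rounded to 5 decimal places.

0.99999

P(at least one) = 1 − P(none) = 1 − (1 − 0.448276)^20
= 1 − 0.0000068 = 0.9999932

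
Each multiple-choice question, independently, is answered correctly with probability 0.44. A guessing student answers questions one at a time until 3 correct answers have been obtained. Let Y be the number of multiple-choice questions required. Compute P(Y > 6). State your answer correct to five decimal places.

0.46183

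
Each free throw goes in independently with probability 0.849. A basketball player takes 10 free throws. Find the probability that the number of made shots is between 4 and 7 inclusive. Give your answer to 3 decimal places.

0.182

X ~ Binomial(10, 0.849); P(4 ≤ X ≤ 7) = Σ C(10,k) p^k (1−p)^(10−k) over k:
  k=4: C(10,4)·0.849^4·0.151^6 = 0.00129
  k=5: C(10,5)·0.849^5·0.151^5 = 0.00873
  k=6: C(10,6)·0.849^6·0.151^4 = 0.04089
  k=7: C(10,7)·0.849^7·0.151^3 = 0.13136
Total = 0.18227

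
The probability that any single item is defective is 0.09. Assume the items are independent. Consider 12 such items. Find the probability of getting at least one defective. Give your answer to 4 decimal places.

P(at least one) = 1 − P(none) = 1 − (1 − 0.09)^12
= 1 − 0.322475 = 0.677525

0.6775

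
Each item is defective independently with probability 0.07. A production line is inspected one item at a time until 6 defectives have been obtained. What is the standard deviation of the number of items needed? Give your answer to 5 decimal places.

33.74575

Y = total items until the sixth success; negative binomial with r=6, p=0.07.
SD(Y) = √[r(1−p)/p²] = √(1138.7755102) = 33.7457480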